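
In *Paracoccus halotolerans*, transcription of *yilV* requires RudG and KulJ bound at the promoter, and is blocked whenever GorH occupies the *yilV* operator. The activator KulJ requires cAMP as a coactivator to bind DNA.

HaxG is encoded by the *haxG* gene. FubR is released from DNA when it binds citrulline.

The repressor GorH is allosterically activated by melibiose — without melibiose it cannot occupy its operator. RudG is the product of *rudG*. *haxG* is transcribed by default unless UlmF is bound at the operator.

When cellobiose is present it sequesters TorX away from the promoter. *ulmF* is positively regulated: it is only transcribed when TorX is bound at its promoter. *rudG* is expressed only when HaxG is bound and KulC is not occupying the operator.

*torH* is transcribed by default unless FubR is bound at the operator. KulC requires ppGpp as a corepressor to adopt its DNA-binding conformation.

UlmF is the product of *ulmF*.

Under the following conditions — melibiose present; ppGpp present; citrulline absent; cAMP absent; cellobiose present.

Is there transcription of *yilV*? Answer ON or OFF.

Melibiose is present, so GorH is active.
Cellobiose is present, so TorX is inactive.
Required activator TorX is absent, so *ulmF* is not transcribed.
So UlmF is not produced.
With no repressor bound, *haxG* is transcribed.
So HaxG is produced and active.
ppGpp is present, so KulC is active.
With repressor KulC bound, *rudG* is not transcribed.
So RudG is not produced.
cAMP is absent, so KulJ is inactive.
With repressor GorH bound, *yilV* is not transcribed.

OFF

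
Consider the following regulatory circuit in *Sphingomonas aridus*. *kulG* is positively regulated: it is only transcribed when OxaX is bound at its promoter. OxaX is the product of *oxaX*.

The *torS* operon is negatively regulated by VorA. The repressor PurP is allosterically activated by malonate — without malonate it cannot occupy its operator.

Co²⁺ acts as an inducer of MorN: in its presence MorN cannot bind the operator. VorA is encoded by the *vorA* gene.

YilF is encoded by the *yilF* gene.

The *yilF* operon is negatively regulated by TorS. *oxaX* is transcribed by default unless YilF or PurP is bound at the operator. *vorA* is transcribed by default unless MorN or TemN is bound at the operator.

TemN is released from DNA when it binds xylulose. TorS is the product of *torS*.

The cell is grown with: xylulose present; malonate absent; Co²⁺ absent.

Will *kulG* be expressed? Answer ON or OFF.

Co²⁺ is absent, so MorN is active.
Xylulose is present, so TemN is inactive.
With repressor MorN bound, *vorA* is not transcribed.
So VorA is not produced.
With no repressor bound, *torS* is transcribed.
So TorS is produced and active.
With repressor TorS bound, *yilF* is not transcribed.
So YilF is not produced.
Malonate is absent, so PurP is inactive.
With no repressor bound, *oxaX* is transcribed.
So OxaX is produced and active.
No repressor is bound and OxaX is active, so *kulG* is transcribed.

ON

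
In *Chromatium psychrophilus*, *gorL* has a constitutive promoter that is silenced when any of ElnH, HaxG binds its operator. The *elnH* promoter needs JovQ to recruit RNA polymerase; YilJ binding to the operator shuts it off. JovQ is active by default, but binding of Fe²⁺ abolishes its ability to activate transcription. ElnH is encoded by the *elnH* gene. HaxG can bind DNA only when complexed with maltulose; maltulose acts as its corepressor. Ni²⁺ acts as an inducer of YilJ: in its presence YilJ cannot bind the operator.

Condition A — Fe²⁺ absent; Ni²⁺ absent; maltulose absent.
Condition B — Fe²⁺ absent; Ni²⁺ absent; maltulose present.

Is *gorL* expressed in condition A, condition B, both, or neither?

A only

Condition A:
Fe²⁺ is absent, so JovQ is active.
Ni²⁺ is absent, so YilJ is active.
With repressor YilJ bound, *elnH* is not transcribed.
So ElnH is not produced.
Maltulose is absent, so HaxG is inactive.
With no repressor bound, *gorL* is transcribed.
→ *gorL* is ON in A.
Condition B:
Fe²⁺ is absent, so JovQ is active.
Ni²⁺ is absent, so YilJ is active.
With repressor YilJ bound, *elnH* is not transcribed.
So ElnH is not produced.
Maltulose is present, so HaxG is active.
With repressor HaxG bound, *gorL* is not transcribed.
→ *gorL* is OFF in B.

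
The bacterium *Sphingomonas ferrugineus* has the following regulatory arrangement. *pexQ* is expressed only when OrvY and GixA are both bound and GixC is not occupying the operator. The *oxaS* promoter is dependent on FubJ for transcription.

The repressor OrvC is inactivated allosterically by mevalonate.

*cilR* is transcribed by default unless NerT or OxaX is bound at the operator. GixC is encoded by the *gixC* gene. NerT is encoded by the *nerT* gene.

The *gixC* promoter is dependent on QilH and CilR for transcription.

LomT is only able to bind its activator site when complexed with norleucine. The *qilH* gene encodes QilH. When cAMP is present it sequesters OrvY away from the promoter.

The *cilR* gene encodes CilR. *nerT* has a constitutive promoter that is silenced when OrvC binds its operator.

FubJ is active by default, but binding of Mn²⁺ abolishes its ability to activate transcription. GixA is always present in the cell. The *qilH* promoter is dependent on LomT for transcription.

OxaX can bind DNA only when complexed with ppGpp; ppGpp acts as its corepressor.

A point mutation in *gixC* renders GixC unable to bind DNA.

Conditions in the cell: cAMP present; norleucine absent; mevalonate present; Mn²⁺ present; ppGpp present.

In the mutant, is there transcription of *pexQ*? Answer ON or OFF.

OFF

cAMP is present, so OrvY is inactive.
GixC is non-functional in this strain, so it has no effect.
GixA is produced constitutively and is active.
Required activator OrvY is absent, so *pexQ* is not transcribed.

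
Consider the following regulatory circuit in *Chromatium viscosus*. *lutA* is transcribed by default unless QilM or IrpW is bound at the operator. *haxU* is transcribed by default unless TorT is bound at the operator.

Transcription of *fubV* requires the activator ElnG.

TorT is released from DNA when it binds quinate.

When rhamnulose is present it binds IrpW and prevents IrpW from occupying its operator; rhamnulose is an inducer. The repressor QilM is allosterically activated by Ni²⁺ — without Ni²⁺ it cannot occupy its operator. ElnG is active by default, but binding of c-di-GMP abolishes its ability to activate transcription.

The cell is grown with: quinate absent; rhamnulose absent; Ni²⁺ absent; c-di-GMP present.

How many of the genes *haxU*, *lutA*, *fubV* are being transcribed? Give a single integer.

0

Quinate is absent, so TorT is active.
With repressor TorT bound, *haxU* is not transcribed.
→ *haxU* is OFF.
Ni²⁺ is absent, so QilM is inactive.
Rhamnulose is absent, so IrpW is active.
With repressor IrpW bound, *lutA* is not transcribed.
→ *lutA* is OFF.
c-di-GMP is present, so ElnG is inactive.
Required activator ElnG is absent, so *fubV* is not transcribed.
→ *fubV* is OFF.
0 of the 3 genes are transcribed.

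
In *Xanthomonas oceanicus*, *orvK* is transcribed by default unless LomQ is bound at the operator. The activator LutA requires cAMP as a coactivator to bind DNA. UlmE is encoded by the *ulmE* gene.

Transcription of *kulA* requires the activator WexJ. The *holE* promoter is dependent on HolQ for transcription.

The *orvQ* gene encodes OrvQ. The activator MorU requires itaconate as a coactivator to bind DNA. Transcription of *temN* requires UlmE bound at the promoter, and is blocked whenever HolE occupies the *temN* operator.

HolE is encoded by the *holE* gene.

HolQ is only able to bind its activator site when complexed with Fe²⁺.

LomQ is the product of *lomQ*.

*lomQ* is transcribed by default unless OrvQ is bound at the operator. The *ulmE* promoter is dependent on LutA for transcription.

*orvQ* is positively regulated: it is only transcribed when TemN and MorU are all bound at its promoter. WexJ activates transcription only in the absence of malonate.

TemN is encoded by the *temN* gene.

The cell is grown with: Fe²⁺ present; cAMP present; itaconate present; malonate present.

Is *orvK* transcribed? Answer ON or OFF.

Fe²⁺ is present, so HolQ is active.
No repressor is bound and HolQ is active, so *holE* is transcribed.
So HolE is produced and active.
cAMP is present, so LutA is active.
No repressor is bound and LutA is active, so *ulmE* is transcribed.
So UlmE is produced and active.
With repressor HolE bound, *temN* is not transcribed.
So TemN is not produced.
Itaconate is present, so MorU is active.
Required activator TemN is absent, so *orvQ* is not transcribed.
So OrvQ is not produced.
With no repressor bound, *lomQ* is transcribed.
So LomQ is produced and active.
With repressor LomQ bound, *orvK* is not transcribed.

OFF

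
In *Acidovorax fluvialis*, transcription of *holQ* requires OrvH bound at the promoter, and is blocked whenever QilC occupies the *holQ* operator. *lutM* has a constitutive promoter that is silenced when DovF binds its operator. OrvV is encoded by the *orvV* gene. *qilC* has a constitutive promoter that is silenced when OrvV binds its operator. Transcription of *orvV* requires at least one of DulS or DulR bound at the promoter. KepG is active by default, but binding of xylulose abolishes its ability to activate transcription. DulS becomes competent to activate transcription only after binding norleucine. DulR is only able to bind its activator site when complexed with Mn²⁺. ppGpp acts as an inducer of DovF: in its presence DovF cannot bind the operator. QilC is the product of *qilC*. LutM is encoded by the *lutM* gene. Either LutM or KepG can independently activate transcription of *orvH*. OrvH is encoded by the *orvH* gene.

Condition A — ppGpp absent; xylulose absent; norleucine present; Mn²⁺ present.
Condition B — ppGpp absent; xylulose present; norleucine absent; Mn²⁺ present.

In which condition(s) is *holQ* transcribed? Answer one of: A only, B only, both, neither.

A only

Condition A:
ppGpp is absent, so DovF is active.
With repressor DovF bound, *lutM* is not transcribed.
So LutM is not produced.
Xylulose is absent, so KepG is active.
Activator KepG is present, so *orvH* is transcribed.
So OrvH is produced and active.
Norleucine is present, so DulS is active.
Mn²⁺ is present, so DulR is active.
Activator DulS is present, so *orvV* is transcribed.
So OrvV is produced and active.
With repressor OrvV bound, *qilC* is not transcribed.
So QilC is not produced.
No repressor is bound and OrvH is active, so *holQ* is transcribed.
→ *holQ* is ON in A.
Condition B:
ppGpp is absent, so DovF is active.
With repressor DovF bound, *lutM* is not transcribed.
So LutM is not produced.
Xylulose is present, so KepG is inactive.
No activator is available at the *orvH* promoter, so *orvH* is not transcribed.
So OrvH is not produced.
Norleucine is absent, so DulS is inactive.
Mn²⁺ is present, so DulR is active.
Activator DulR is present, so *orvV* is transcribed.
So OrvV is produced and active.
With repressor OrvV bound, *qilC* is not transcribed.
So QilC is not produced.
Required activator OrvH is absent, so *holQ* is not transcribed.
→ *holQ* is OFF in B.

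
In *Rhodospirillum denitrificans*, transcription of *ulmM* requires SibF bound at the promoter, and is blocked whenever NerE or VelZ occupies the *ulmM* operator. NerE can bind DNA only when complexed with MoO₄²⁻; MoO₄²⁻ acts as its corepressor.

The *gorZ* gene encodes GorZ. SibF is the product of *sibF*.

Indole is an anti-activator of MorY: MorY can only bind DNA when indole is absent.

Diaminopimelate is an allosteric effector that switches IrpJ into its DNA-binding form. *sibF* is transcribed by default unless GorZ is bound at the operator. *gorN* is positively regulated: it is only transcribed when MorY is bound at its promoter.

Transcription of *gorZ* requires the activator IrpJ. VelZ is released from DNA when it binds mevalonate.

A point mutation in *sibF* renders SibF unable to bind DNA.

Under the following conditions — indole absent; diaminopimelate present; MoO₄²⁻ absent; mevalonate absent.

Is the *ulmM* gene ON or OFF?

OFF

MoO₄²⁻ is absent, so NerE is inactive.
Mevalonate is absent, so VelZ is active.
SibF is non-functional in this strain, so it has no effect.
With repressor VelZ bound, *ulmM* is not transcribed.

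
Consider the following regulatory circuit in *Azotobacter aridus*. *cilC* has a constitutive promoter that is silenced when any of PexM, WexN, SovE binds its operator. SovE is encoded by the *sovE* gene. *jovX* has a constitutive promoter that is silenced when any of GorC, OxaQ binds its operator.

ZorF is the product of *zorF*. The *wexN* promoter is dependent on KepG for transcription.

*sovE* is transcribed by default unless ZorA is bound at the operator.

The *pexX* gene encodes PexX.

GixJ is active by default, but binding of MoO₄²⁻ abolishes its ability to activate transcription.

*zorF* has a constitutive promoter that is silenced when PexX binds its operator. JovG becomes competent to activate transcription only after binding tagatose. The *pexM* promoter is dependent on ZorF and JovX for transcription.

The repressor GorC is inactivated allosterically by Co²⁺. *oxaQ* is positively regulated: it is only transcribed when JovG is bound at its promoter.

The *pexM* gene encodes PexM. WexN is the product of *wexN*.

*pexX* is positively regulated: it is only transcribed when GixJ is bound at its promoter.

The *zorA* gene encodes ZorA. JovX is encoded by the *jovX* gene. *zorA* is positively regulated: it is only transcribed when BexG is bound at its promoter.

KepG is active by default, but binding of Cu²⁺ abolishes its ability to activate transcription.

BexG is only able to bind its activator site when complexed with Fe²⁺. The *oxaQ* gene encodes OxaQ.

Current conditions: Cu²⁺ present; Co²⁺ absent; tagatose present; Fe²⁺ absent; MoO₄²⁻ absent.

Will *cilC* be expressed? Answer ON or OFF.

OFF

MoO₄²⁻ is absent, so GixJ is active.
No repressor is bound and GixJ is active, so *pexX* is transcribed.
So PexX is produced and active.
With repressor PexX bound, *zorF* is not transcribed.
So ZorF is not produced.
Co²⁺ is absent, so GorC is active.
Tagatose is present, so JovG is active.
No repressor is bound and JovG is active, so *oxaQ* is transcribed.
So OxaQ is produced and active.
With repressor GorC bound, *jovX* is not transcribed.
So JovX is not produced.
Required activator ZorF is absent, so *pexM* is not transcribed.
So PexM is not produced.
Cu²⁺ is present, so KepG is inactive.
Required activator KepG is absent, so *wexN* is not transcribed.
So WexN is not produced.
Fe²⁺ is absent, so BexG is inactive.
Required activator BexG is absent, so *zorA* is not transcribed.
So ZorA is not produced.
With no repressor bound, *sovE* is transcribed.
So SovE is produced and active.
With repressor SovE bound, *cilC* is not transcribed.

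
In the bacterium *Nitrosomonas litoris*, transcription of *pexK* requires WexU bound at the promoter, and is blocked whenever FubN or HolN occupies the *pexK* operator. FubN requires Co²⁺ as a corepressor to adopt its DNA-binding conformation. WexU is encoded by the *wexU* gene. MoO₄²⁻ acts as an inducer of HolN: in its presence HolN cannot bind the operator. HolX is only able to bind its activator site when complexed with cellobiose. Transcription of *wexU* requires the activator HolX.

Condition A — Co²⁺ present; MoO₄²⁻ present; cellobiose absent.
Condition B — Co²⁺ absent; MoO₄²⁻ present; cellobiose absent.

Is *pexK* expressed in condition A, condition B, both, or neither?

Condition A:
Co²⁺ is present, so FubN is active.
MoO₄²⁻ is present, so HolN is inactive.
Cellobiose is absent, so HolX is inactive.
Required activator HolX is absent, so *wexU* is not transcribed.
So WexU is not produced.
With repressor FubN bound, *pexK* is not transcribed.
→ *pexK* is OFF in A.
Condition B:
Co²⁺ is absent, so FubN is inactive.
MoO₄²⁻ is present, so HolN is inactive.
Cellobiose is absent, so HolX is inactive.
Required activator HolX is absent, so *wexU* is not transcribed.
So WexU is not produced.
Required activator WexU is absent, so *pexK* is not transcribed.
→ *pexK* is OFF in B.

neither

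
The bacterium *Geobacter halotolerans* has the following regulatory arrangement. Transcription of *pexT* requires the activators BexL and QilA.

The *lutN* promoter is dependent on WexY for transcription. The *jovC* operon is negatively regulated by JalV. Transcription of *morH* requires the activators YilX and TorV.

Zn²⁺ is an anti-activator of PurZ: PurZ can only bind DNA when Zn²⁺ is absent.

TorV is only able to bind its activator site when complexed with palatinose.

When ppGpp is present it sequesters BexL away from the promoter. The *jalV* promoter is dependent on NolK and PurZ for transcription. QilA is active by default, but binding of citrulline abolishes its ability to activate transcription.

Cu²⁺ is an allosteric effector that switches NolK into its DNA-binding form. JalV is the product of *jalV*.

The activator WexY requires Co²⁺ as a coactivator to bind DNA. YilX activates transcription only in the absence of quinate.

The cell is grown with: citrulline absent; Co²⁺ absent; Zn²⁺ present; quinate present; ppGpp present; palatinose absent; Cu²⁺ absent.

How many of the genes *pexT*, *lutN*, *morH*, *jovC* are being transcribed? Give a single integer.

1

ppGpp is present, so BexL is inactive.
Citrulline is absent, so QilA is active.
Required activator BexL is absent, so *pexT* is not transcribed.
→ *pexT* is OFF.
Co²⁺ is absent, so WexY is inactive.
Required activator WexY is absent, so *lutN* is not transcribed.
→ *lutN* is OFF.
Quinate is present, so YilX is inactive.
Palatinose is absent, so TorV is inactive.
Required activator YilX is absent, so *morH* is not transcribed.
→ *morH* is OFF.
Cu²⁺ is absent, so NolK is inactive.
Zn²⁺ is present, so PurZ is inactive.
Required activator NolK is absent, so *jalV* is not transcribed.
So JalV is not produced.
With no repressor bound, *jovC* is transcribed.
→ *jovC* is ON.
1 of the 4 genes is transcribed.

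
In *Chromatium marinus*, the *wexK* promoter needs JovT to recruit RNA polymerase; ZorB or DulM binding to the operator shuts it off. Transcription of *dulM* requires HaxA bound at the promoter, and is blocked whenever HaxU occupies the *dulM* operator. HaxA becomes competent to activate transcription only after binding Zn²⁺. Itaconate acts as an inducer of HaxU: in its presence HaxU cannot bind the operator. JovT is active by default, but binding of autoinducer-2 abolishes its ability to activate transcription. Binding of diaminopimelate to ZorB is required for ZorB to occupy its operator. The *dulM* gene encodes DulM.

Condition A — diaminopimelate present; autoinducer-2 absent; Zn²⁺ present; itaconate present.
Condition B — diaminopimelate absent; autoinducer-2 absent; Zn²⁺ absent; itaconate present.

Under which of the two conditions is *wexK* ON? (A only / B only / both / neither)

Condition A:
Diaminopimelate is present, so ZorB is active.
Autoinducer-2 is absent, so JovT is active.
Zn²⁺ is present, so HaxA is active.
Itaconate is present, so HaxU is inactive.
No repressor is bound and HaxA is active, so *dulM* is transcribed.
So DulM is produced and active.
With repressor ZorB bound, *wexK* is not transcribed.
→ *wexK* is OFF in A.
Condition B:
Diaminopimelate is absent, so ZorB is inactive.
Autoinducer-2 is absent, so JovT is active.
Zn²⁺ is absent, so HaxA is inactive.
Itaconate is present, so HaxU is inactive.
Required activator HaxA is absent, so *dulM* is not transcribed.
So DulM is not produced.
No repressor is bound and JovT is active, so *wexK* is transcribed.
→ *wexK* is ON in B.

B only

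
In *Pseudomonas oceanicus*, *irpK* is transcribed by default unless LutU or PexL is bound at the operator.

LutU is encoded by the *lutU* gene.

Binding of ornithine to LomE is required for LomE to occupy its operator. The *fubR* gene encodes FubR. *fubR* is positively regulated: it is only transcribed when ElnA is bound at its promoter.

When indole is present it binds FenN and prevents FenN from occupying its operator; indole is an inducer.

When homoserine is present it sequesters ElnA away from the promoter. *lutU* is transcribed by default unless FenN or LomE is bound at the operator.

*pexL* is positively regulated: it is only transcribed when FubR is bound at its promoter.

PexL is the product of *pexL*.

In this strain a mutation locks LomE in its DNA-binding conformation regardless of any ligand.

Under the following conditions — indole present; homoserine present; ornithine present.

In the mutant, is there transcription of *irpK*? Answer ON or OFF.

Indole is present, so FenN is inactive.
LomE is constitutively active in this strain.
With repressor LomE bound, *lutU* is not transcribed.
So LutU is not produced.
Homoserine is present, so ElnA is inactive.
Required activator ElnA is absent, so *fubR* is not transcribed.
So FubR is not produced.
Required activator FubR is absent, so *pexL* is not transcribed.
So PexL is not produced.
With no repressor bound, *irpK* is transcribed.

ON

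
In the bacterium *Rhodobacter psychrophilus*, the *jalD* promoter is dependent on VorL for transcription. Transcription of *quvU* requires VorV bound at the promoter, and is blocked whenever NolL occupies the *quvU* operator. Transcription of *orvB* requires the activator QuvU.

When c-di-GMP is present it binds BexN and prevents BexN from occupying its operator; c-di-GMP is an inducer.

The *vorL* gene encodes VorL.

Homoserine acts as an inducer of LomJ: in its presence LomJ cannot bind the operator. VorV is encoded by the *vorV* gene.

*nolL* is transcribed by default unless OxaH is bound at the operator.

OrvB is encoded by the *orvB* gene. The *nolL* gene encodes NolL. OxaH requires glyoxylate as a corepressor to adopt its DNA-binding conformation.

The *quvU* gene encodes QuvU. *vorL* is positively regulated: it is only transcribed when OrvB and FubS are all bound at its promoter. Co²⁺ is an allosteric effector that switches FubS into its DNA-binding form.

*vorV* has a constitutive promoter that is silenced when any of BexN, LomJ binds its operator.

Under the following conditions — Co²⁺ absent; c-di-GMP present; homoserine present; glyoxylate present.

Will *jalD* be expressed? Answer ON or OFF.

c-di-GMP is present, so BexN is inactive.
Homoserine is present, so LomJ is inactive.
With no repressor bound, *vorV* is transcribed.
So VorV is produced and active.
Glyoxylate is present, so OxaH is active.
With repressor OxaH bound, *nolL* is not transcribed.
So NolL is not produced.
No repressor is bound and VorV is active, so *quvU* is transcribed.
So QuvU is produced and active.
No repressor is bound and QuvU is active, so *orvB* is transcribed.
So OrvB is produced and active.
Co²⁺ is absent, so FubS is inactive.
Required activator FubS is absent, so *vorL* is not transcribed.
So VorL is not produced.
Required activator VorL is absent, so *jalD* is not transcribed.

OFF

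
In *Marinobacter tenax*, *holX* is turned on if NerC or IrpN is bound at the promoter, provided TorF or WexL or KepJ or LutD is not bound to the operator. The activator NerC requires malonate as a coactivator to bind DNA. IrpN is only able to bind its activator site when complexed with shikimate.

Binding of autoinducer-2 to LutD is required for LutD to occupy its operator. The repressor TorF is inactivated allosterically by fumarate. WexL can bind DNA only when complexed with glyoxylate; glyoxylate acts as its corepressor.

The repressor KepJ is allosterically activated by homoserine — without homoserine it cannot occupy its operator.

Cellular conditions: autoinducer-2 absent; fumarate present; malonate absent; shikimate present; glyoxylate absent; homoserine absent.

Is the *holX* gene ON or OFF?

ON

Malonate is absent, so NerC is inactive.
Fumarate is present, so TorF is inactive.
Shikimate is present, so IrpN is active.
Glyoxylate is absent, so WexL is inactive.
Homoserine is absent, so KepJ is inactive.
Autoinducer-2 is absent, so LutD is inactive.
Activator IrpN is present, so *holX* is transcribed.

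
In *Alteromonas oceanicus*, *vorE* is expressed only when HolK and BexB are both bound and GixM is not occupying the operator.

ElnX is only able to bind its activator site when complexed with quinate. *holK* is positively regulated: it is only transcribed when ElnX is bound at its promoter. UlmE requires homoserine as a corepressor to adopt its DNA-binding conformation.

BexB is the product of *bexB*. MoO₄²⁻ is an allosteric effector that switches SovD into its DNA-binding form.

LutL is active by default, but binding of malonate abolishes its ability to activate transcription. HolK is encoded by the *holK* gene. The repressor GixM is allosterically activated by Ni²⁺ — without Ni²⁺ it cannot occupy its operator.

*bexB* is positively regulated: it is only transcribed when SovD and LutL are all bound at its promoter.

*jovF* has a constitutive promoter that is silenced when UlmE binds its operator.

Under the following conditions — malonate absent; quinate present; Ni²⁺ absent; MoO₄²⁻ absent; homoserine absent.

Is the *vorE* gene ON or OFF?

OFF

Quinate is present, so ElnX is active.
No repressor is bound and ElnX is active, so *holK* is transcribed.
So HolK is produced and active.
MoO₄²⁻ is absent, so SovD is inactive.
Malonate is absent, so LutL is active.
Required activator SovD is absent, so *bexB* is not transcribed.
So BexB is not produced.
Ni²⁺ is absent, so GixM is inactive.
Required activator BexB is absent, so *vorE* is not transcribed.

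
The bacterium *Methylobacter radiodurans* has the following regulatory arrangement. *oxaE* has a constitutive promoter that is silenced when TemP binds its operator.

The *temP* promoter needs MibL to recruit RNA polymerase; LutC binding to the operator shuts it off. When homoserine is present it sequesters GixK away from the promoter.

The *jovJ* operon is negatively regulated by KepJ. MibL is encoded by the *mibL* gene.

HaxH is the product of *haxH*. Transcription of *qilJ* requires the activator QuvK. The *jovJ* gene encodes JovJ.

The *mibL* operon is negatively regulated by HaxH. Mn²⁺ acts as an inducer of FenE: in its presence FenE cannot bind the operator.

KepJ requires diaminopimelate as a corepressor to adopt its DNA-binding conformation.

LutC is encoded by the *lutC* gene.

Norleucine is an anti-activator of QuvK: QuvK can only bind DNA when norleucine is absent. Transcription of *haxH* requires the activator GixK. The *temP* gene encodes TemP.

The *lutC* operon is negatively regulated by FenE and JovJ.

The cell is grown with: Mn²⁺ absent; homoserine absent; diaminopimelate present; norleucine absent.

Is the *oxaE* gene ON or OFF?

Homoserine is absent, so GixK is active.
No repressor is bound and GixK is active, so *haxH* is transcribed.
So HaxH is produced and active.
With repressor HaxH bound, *mibL* is not transcribed.
So MibL is not produced.
Mn²⁺ is absent, so FenE is active.
Diaminopimelate is present, so KepJ is active.
With repressor KepJ bound, *jovJ* is not transcribed.
So JovJ is not produced.
With repressor FenE bound, *lutC* is not transcribed.
So LutC is not produced.
Required activator MibL is absent, so *temP* is not transcribed.
So TemP is not produced.
With no repressor bound, *oxaE* is transcribed.

ON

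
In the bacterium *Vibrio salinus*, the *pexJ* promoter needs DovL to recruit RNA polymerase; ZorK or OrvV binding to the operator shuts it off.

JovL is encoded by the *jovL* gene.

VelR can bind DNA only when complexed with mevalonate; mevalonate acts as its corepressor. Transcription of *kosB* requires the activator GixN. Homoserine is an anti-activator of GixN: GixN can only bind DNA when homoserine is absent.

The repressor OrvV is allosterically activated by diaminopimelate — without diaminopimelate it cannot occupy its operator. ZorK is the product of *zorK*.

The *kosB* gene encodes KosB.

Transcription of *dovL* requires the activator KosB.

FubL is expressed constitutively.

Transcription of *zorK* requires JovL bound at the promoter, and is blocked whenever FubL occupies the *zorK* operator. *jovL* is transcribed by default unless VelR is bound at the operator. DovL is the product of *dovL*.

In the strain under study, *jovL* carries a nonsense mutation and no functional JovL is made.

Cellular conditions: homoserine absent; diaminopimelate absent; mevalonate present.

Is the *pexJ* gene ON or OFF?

ON

JovL is non-functional in this strain, so it has no effect.
FubL is produced constitutively and is active.
With repressor FubL bound, *zorK* is not transcribed.
So ZorK is not produced.
Diaminopimelate is absent, so OrvV is inactive.
Homoserine is absent, so GixN is active.
No repressor is bound and GixN is active, so *kosB* is transcribed.
So KosB is produced and active.
No repressor is bound and KosB is active, so *dovL* is transcribed.
So DovL is produced and active.
No repressor is bound and DovL is active, so *pexJ* is transcribed.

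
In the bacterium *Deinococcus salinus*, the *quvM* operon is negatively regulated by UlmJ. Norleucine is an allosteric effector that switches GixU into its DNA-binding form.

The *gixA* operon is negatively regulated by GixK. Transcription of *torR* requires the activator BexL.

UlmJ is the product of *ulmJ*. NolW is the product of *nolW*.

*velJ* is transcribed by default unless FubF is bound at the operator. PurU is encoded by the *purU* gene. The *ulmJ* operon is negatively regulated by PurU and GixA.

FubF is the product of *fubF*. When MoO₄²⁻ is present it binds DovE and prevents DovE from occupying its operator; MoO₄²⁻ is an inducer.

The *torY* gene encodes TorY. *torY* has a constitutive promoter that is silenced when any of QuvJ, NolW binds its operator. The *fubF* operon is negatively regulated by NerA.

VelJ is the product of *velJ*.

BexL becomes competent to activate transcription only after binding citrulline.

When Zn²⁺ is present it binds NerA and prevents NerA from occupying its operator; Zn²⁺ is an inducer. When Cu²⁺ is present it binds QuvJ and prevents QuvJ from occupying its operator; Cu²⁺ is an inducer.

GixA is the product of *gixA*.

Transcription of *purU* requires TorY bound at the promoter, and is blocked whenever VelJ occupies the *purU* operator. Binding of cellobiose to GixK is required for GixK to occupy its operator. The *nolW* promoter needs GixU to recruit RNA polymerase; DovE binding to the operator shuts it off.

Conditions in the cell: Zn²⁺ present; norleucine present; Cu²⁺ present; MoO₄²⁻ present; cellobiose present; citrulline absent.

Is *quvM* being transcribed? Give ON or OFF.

OFF

Zn²⁺ is present, so NerA is inactive.
With no repressor bound, *fubF* is transcribed.
So FubF is produced and active.
With repressor FubF bound, *velJ* is not transcribed.
So VelJ is not produced.
Cu²⁺ is present, so QuvJ is inactive.
Norleucine is present, so GixU is active.
MoO₄²⁻ is present, so DovE is inactive.
No repressor is bound and GixU is active, so *nolW* is transcribed.
So NolW is produced and active.
With repressor NolW bound, *torY* is not transcribed.
So TorY is not produced.
Required activator TorY is absent, so *purU* is not transcribed.
So PurU is not produced.
Cellobiose is present, so GixK is active.
With repressor GixK bound, *gixA* is not transcribed.
So GixA is not produced.
With no repressor bound, *ulmJ* is transcribed.
So UlmJ is produced and active.
With repressor UlmJ bound, *quvM* is not transcribed.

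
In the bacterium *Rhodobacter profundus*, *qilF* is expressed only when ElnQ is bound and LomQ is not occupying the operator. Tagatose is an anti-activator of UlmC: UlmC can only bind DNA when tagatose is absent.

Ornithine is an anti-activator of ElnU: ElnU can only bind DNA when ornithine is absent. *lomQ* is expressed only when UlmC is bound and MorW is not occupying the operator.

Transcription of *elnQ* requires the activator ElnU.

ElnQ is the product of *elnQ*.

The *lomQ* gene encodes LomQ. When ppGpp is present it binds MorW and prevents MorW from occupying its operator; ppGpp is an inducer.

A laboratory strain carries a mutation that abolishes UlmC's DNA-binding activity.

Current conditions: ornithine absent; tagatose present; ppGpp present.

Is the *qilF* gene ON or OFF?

Ornithine is absent, so ElnU is active.
No repressor is bound and ElnU is active, so *elnQ* is transcribed.
So ElnQ is produced and active.
UlmC is non-functional in this strain, so it has no effect.
ppGpp is present, so MorW is inactive.
Required activator UlmC is absent, so *lomQ* is not transcribed.
So LomQ is not produced.
No repressor is bound and ElnQ is active, so *qilF* is transcribed.

ON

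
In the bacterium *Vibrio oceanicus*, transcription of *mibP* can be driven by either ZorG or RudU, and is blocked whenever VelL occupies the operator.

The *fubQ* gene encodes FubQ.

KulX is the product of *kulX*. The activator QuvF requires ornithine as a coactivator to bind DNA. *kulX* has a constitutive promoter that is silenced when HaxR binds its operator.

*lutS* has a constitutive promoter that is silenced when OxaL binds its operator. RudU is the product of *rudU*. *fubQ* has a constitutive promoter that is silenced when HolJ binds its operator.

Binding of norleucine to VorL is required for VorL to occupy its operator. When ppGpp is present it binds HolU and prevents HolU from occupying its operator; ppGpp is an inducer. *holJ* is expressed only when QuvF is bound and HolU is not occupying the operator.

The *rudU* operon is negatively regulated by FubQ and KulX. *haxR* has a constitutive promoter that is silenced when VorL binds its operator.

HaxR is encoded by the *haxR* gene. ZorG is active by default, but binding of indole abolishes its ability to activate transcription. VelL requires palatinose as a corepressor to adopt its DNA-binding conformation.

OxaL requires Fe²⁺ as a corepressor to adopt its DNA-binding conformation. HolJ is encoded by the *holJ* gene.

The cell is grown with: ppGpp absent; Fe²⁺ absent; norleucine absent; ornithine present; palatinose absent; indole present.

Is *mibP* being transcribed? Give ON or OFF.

OFF

Indole is present, so ZorG is inactive.
Palatinose is absent, so VelL is inactive.
ppGpp is absent, so HolU is active.
Ornithine is present, so QuvF is active.
With repressor HolU bound, *holJ* is not transcribed.
So HolJ is not produced.
With no repressor bound, *fubQ* is transcribed.
So FubQ is produced and active.
Norleucine is absent, so VorL is inactive.
With no repressor bound, *haxR* is transcribed.
So HaxR is produced and active.
With repressor HaxR bound, *kulX* is not transcribed.
So KulX is not produced.
With repressor FubQ bound, *rudU* is not transcribed.
So RudU is not produced.
No activator is available at the *mibP* promoter, so *mibP* is not transcribed.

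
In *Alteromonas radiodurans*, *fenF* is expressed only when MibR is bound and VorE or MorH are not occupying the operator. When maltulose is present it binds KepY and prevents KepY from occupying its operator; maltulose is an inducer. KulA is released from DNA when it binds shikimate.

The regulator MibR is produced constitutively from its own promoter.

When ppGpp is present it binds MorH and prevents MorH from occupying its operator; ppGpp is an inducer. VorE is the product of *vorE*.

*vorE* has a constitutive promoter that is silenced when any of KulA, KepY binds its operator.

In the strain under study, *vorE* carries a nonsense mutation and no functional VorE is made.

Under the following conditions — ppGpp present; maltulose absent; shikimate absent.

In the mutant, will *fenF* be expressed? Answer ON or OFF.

MibR is produced constitutively and is active.
VorE is non-functional in this strain, so it has no effect.
ppGpp is present, so MorH is inactive.
No repressor is bound and MibR is active, so *fenF* is transcribed.

ON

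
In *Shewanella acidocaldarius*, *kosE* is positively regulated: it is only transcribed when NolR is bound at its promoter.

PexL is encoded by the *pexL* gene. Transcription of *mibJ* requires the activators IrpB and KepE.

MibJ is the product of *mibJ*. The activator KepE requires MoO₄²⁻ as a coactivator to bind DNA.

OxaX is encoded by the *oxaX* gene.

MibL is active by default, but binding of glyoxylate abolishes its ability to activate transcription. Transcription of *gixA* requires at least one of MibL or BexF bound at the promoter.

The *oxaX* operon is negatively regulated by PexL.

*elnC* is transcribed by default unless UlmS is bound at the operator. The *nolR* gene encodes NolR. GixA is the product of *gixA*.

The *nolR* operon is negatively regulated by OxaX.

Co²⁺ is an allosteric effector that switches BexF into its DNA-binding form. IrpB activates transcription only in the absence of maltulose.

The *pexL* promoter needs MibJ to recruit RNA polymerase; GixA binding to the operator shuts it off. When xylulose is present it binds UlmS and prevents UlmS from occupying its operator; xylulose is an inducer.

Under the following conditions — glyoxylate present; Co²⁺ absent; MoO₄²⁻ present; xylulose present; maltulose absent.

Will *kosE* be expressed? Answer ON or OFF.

ON

Glyoxylate is present, so MibL is inactive.
Co²⁺ is absent, so BexF is inactive.
No activator is available at the *gixA* promoter, so *gixA* is not transcribed.
So GixA is not produced.
Maltulose is absent, so IrpB is active.
MoO₄²⁻ is present, so KepE is active.
No repressor is bound and IrpB and KepE are active, so *mibJ* is transcribed.
So MibJ is produced and active.
No repressor is bound and MibJ is active, so *pexL* is transcribed.
So PexL is produced and active.
With repressor PexL bound, *oxaX* is not transcribed.
So OxaX is not produced.
With no repressor bound, *nolR* is transcribed.
So NolR is produced and active.
No repressor is bound and NolR is active, so *kosE* is transcribed.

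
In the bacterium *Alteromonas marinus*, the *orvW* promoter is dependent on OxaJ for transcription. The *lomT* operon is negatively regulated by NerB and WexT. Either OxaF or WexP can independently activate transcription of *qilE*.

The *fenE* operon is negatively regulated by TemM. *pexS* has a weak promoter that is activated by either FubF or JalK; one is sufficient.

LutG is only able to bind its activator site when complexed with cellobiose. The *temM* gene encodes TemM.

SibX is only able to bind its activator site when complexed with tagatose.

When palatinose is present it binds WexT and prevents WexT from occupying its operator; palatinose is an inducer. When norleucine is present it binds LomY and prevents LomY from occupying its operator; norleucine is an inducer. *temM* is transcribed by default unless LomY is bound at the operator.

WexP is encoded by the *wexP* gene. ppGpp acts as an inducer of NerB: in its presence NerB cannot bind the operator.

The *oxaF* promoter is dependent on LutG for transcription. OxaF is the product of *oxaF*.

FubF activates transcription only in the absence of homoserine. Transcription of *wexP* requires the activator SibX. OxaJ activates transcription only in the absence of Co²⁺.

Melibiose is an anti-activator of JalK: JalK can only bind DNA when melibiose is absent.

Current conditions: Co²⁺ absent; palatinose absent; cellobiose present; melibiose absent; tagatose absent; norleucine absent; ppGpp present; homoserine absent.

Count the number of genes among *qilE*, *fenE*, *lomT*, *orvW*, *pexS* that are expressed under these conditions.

Cellobiose is present, so LutG is active.
No repressor is bound and LutG is active, so *oxaF* is transcribed.
So OxaF is produced and active.
Tagatose is absent, so SibX is inactive.
Required activator SibX is absent, so *wexP* is not transcribed.
So WexP is not produced.
Activator OxaF is present, so *qilE* is transcribed.
→ *qilE* is ON.
Norleucine is absent, so LomY is active.
With repressor LomY bound, *temM* is not transcribed.
So TemM is not produced.
With no repressor bound, *fenE* is transcribed.
→ *fenE* is ON.
ppGpp is present, so NerB is inactive.
Palatinose is absent, so WexT is active.
With repressor WexT bound, *lomT* is not transcribed.
→ *lomT* is OFF.
Co²⁺ is absent, so OxaJ is active.
No repressor is bound and OxaJ is active, so *orvW* is transcribed.
→ *orvW* is ON.
Homoserine is absent, so FubF is active.
Melibiose is absent, so JalK is active.
Activator FubF is present, so *pexS* is transcribed.
→ *pexS* is ON.
4 of the 5 genes are transcribed.

4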